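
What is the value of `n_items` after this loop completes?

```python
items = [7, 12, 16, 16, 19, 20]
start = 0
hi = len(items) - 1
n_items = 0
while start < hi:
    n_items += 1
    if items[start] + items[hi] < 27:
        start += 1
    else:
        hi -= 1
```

Steps to find pair summing to 27
`n_items` takes the values: 0 → 1 → 2 → 3 → 4 → 5

Answer: 5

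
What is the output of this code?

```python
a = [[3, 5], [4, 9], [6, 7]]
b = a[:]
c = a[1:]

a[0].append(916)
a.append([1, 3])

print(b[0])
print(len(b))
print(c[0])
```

Key concept: slice with nested mutation.
Step by step:
`a = [[3, 5], [4, 9], [6, 7]]` → a = [[3, 5], [4, 9], [6, 7]]
`b = a[:]` → b = [[3, 5], [4, 9], [6, 7]]
`c = a[1:]` → c = [[4, 9], [6, 7]]
`a[0].append(916)` → a = [[3, 5, 916], [4, 9], [6, 7]]; b = [[3, 5, 916], [4, 9], [6, 7]]
`a.append([1, 3])` → a = [[3, 5, 916], [4, 9], [6, 7], [1, 3]]
`print(b[0])` → prints [3, 5, 916]
`print(len(b))` → prints 3
`print(c[0])` → prints [4, 9]

Answer:
[3, 5, 916]
3
[4, 9]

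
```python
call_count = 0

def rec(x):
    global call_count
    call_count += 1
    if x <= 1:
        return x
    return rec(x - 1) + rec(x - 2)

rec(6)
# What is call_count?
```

Calls(x) = 1 + Calls(x-1) + Calls(x-2); Calls(0)=Calls(1)=1. For x=6 this gives 25.

Answer: 25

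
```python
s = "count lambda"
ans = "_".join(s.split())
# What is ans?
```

Trace:
`s = "count lambda"` → s = 'count lambda'
`ans = "_".join(s.split())` → ans = 'count_lambda'
So ans = 'count_lambda'

Answer: 'count_lambda'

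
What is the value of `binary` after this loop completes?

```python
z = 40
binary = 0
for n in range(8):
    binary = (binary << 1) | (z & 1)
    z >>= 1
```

Reverse lowest 8 bits of 40
`binary` takes the values: 0 → 1 → 2 → 5 → 10 → 20

Answer: 20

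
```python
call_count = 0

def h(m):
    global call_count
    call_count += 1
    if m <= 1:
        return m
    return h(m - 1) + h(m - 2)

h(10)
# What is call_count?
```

Calls(m) = 1 + Calls(m-1) + Calls(m-2); Calls(0)=Calls(1)=1. For m=10 this gives 177.

Answer: 177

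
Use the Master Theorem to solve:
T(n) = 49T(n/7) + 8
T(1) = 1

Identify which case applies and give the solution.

a=49, b=7, f(n)=8. log_7(49) = 2. Since c=0 < 2, Case 1 applies: T(n) = Θ(n^log_b(a)) = O(n^2).

Answer: O(n^2) - Case 1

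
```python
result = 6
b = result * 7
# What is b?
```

Trace:
`result = 6` → result = 6
`b = result * 7` → b = 42
So b = 42

Answer: 42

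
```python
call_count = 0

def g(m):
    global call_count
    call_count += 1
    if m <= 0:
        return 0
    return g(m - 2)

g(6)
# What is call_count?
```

Linear recursion stepping by 2: 4 calls from m=6 down to ≤0.

Answer: 4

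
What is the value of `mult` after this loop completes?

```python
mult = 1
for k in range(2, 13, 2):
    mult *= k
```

Product of even numbers 2 to 12
`mult` takes the values: 1 → 2 → 8 → 48 → 384 → 3840 → 46080

Answer: 46080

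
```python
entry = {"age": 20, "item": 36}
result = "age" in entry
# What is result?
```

Trace:
`entry = {"age": 20, "item": 36}` → entry = {'age': 20, 'item': 36}
`result = "age" in entry` → result = True
So result = True

Answer: True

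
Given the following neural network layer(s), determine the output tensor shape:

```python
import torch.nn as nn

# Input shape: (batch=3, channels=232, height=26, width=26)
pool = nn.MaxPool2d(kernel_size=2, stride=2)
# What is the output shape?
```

Input: (3, 232, 26, 26) -> Output: (3, 232, 13, 13)

Answer: (3, 232, 13, 13)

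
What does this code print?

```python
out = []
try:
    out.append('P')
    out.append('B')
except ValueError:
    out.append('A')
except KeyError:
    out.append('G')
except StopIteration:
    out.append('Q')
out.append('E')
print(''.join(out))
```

Execution trace: 'P' (try body) → 'B' (try body, no exception) → 'E' (after the try/except). Output: PBE

Answer: PBE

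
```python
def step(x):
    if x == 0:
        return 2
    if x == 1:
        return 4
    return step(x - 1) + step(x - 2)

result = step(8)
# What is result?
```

Build up from base cases: step(0)=2, step(1)=4, step(2)=6, step(3)=10, step(4)=16, step(5)=26, step(6)=42, ..., step(8)=110

Answer: 110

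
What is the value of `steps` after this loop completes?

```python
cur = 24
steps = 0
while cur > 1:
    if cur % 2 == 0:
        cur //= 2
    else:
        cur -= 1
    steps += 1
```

Steps to reduce 24 to 1
`steps` takes the values: 0 → 1 → 2 → 3 → 4 → 5

Answer: 5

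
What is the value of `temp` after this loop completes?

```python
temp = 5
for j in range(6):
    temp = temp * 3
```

Multiply by 3, 6 times: 5 * 3^6 = 3645
`temp` takes the values: 5 → 15 → 45 → 135 → 405 → 1215 → 3645

Answer: 3645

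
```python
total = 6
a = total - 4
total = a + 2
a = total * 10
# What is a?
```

Trace:
`total = 6` → total = 6
`a = total - 4` → a = 2
`total = a + 2` → total = 4
`a = total * 10` → a = 40
So a = 40

Answer: 40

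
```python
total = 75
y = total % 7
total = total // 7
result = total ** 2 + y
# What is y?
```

Trace:
`total = 75` → total = 75
`y = total % 7` → y = 5
`total = total // 7` → total = 10
`result = total ** 2 + y` → result = 105
So y = 5

Answer: 5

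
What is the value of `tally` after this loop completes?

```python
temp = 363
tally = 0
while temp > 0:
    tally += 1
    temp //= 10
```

Count digits by repeated division by 10
`tally` takes the values: 0 → 1 → 2 → 3

Answer: 3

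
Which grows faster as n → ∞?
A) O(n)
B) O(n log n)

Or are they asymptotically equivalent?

O(n) vs O(n log n): Higher order terms dominate.

Answer: B) O(n log n) grows faster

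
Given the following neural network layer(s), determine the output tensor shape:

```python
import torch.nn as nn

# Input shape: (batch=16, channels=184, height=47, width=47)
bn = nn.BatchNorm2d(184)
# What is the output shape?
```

Input: (16, 184, 47, 47) -> Output: (16, 184, 47, 47)

Answer: (16, 184, 47, 47)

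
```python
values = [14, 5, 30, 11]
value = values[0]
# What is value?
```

Trace:
`values = [14, 5, 30, 11]` → values = [14, 5, 30, 11]
`value = values[0]` → value = 14
So value = 14

Answer: 14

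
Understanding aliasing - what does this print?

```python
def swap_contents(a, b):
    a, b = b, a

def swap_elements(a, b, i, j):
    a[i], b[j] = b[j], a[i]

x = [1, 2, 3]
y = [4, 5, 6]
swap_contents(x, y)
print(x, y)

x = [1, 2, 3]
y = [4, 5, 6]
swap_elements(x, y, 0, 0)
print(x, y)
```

Key concept: parameter rebinding vs mutation.
Step by step:
`x = [1, 2, 3]` → x = [1, 2, 3]
`y = [4, 5, 6]` → y = [4, 5, 6]
`swap_contents(x, y)` → no visible change to tracked variables
`print(x, y)` → prints [1, 2, 3] [4, 5, 6]
`x = [1, 2, 3]` → x = [1, 2, 3]
`y = [4, 5, 6]` → y = [4, 5, 6]
`swap_elements(x, y, 0, 0)` → x = [4, 2, 3]; y = [1, 5, 6]
`print(x, y)` → prints [4, 2, 3] [1, 5, 6]

Answer:
[1, 2, 3] [4, 5, 6]
[4, 2, 3] [1, 5, 6]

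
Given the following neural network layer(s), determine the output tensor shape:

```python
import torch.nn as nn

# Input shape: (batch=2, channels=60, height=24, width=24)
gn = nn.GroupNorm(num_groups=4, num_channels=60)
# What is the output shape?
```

Input: (2, 60, 24, 24) -> Output: (2, 60, 24, 24)

Answer: (2, 60, 24, 24)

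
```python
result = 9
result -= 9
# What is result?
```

Trace:
`result = 9` → result = 9
`result -= 9` → result = 0
So result = 0

Answer: 0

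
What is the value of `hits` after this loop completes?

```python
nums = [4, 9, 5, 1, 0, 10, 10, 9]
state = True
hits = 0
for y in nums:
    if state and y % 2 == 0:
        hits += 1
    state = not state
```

Count even values at even positions
`hits` takes the values: 0 → 1 → 2 → 3

Answer: 3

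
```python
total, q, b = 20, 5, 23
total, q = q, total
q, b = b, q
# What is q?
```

Trace:
`total, q, b = 20, 5, 23` → total = 20; q = 5; b = 23
`total, q = q, total` → total = 5; q = 20
`q, b = b, q` → q = 23; b = 20
So q = 23

Answer: 23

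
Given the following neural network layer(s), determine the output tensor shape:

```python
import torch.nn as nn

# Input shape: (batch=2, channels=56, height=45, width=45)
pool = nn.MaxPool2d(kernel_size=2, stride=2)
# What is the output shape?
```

Input: (2, 56, 45, 45) -> Output: (2, 56, 22, 22)

Answer: (2, 56, 22, 22)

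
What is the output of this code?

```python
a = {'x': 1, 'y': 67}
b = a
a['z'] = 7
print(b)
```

Key concept: dict aliasing.
Step by step:
`a = {'x': 1, 'y': 67}` → a = {'x': 1, 'y': 67}
`b = a` → b = {'x': 1, 'y': 67} (same object as a)
`a['z'] = 7` → a = {'x': 1, 'y': 67, 'z': 7} (same object as b); b = {'x': 1, 'y': 67, 'z': 7} (same object as a)
`print(b)` → prints {'x': 1, 'y': 67, 'z': 7}

Answer: {'x': 1, 'y': 67, 'z': 7}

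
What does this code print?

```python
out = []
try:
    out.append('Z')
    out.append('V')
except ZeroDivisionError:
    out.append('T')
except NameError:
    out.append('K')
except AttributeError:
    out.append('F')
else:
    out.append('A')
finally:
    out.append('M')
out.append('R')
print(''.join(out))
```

Execution trace: 'Z' (try body) → 'V' (try body, no exception) → 'A' (else) → 'M' (finally) → 'R' (after the try/except). Output: ZVAMR

Answer: ZVAMR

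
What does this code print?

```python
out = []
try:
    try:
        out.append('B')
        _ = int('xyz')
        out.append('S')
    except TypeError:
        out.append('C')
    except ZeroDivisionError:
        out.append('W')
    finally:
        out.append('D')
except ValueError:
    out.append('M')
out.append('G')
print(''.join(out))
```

Execution trace: 'B' (try body) → 'D' (finally) → 'M' (outer except ValueError) → 'G' (after the try/except). Output: BDMG

Answer: BDMG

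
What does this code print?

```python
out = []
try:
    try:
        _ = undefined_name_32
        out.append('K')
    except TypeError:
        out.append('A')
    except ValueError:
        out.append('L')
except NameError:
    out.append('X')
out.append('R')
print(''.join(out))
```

Execution trace: 'X' (outer except NameError) → 'R' (after the try/except). Output: XR

Answer: XR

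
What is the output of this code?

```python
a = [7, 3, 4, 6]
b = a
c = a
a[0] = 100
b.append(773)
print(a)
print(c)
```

Key concept: multiple aliases.
Step by step:
`a = [7, 3, 4, 6]` → a = [7, 3, 4, 6]
`b = a` → b = [7, 3, 4, 6] (same object as a)
`c = a` → c = [7, 3, 4, 6] (same object as a, b)
`a[0] = 100` → a = [100, 3, 4, 6] (same object as b, c); b = [100, 3, 4, 6] (same object as a, c); c = [100, 3, 4, 6] (same object as a, b)
`b.append(773)` → a = [100, 3, 4, 6, 773] (same object as b, c); b = [100, 3, 4, 6, 773] (same object as a, c); c = [100, 3, 4, 6, 773] (same object as a, b)
`print(a)` → prints [100, 3, 4, 6, 773]
`print(c)` → prints [100, 3, 4, 6, 773]

Answer:
[100, 3, 4, 6, 773]
[100, 3, 4, 6, 773]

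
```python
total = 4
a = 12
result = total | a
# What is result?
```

Trace:
`total = 4` → total = 4
`a = 12` → a = 12
`result = total | a` → result = 12
So result = 12

Answer: 12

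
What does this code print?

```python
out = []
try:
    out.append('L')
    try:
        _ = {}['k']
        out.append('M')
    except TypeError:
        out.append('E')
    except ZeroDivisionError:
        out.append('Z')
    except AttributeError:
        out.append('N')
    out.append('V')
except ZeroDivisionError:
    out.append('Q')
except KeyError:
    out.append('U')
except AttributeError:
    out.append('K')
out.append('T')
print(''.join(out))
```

Execution trace: 'L' (try body) → 'U' (except KeyError) → 'T' (after the try/except). Output: LUT

Answer: LUT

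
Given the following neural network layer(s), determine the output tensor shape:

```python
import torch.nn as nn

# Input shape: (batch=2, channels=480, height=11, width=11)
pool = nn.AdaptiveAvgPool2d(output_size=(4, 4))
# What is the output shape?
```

Input: (2, 480, 11, 11) -> Output: (2, 480, 4, 4)

Answer: (2, 480, 4, 4)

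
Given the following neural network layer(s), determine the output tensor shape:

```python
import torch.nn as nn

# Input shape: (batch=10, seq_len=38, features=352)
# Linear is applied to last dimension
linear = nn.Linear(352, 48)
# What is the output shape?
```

Input: (10, 38, 352) -> Output: (10, 38, 48)

Answer: (10, 38, 48)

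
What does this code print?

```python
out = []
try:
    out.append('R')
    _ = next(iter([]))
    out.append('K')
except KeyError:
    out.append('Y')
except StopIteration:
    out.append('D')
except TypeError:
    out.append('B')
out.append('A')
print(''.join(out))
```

Execution trace: 'R' (try body) → 'D' (except StopIteration) → 'A' (after the try/except). Output: RDA

Answer: RDA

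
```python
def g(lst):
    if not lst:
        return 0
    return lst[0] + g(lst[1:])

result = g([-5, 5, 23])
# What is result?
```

(-5) + 5 + 23 + 0 = 23

Answer: 23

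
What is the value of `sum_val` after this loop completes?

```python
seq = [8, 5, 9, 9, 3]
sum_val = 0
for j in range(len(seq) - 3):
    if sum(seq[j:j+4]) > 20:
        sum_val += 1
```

Count windows with sum > 20
`sum_val` takes the values: 0 → 1 → 2

Answer: 2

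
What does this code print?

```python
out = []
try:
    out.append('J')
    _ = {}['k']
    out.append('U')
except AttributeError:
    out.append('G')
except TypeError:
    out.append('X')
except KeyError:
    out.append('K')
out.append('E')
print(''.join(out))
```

Execution trace: 'J' (try body) → 'K' (except KeyError) → 'E' (after the try/except). Output: JKE

Answer: JKE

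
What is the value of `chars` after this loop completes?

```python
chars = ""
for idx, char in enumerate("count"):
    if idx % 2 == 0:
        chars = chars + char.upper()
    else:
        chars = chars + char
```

Uppercase even positions in 'count'
`chars` takes the values: "" → "C" → "Co" → "CoU" → "CoUn" → "CoUnT"

Answer: "CoUnT"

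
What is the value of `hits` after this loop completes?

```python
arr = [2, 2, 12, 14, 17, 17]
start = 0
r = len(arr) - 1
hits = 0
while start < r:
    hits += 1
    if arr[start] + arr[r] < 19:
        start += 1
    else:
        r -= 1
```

Steps to find pair summing to 19
`hits` takes the values: 0 → 1 → 2 → 3 → 4 → 5

Answer: 5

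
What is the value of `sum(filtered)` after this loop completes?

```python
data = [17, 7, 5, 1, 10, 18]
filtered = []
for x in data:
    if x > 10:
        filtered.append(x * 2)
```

Sum of doubled values > 10
`filtered` takes the values: [] → [34] → [34, 36]
So `sum(filtered)` = 70

Answer: 70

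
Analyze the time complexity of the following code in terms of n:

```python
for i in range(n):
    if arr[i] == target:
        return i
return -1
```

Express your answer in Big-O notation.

This is Linear search in an array. Time complexity: O(n).

Answer: O(n)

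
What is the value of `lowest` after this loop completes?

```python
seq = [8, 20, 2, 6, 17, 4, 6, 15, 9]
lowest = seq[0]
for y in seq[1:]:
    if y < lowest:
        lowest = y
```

Minimum of [8, 20, 2, 6, 17, 4, 6, 15, 9]
`lowest` takes the values: 8 → 2

Answer: 2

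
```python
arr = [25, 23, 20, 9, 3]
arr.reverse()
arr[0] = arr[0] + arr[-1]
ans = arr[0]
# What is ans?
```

Trace:
`arr = [25, 23, 20, 9, 3]` → arr = [25, 23, 20, 9, 3]
`arr.reverse()` → arr = [3, 9, 20, 23, 25]
`arr[0] = arr[0] + arr[-1]` → arr = [28, 9, 20, 23, 25]
`ans = arr[0]` → ans = 28
So ans = 28

Answer: 28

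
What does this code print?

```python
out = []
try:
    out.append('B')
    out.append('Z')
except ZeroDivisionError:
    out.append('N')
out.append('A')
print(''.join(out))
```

Execution trace: 'B' (try body) → 'Z' (try body, no exception) → 'A' (after the try/except). Output: BZA

Answer: BZA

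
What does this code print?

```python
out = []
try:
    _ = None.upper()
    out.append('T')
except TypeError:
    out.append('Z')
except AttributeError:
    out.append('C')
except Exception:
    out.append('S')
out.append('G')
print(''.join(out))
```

Execution trace: 'C' (except AttributeError) → 'G' (after the try/except). Output: CG

Answer: CG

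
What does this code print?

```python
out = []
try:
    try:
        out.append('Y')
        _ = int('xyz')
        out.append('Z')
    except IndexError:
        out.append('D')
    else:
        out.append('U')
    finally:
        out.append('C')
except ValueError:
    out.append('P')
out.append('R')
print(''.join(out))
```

Execution trace: 'Y' (try body) → 'C' (finally) → 'P' (outer except ValueError) → 'R' (after the try/except). Output: YCPR

Answer: YCPR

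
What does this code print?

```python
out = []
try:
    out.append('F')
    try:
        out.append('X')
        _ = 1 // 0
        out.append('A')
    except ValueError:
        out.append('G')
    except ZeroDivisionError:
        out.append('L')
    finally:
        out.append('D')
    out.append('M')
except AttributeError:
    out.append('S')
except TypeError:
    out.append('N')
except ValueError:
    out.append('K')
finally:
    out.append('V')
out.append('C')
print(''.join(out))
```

Execution trace: 'F' (try body) → 'X' (inner try body) → 'L' (inner except ZeroDivisionError) → 'D' (inner finally) → 'M' (try body, no exception) → 'V' (finally) → 'C' (after the try/except). Output: FXLDMVC

Answer: FXLDMVC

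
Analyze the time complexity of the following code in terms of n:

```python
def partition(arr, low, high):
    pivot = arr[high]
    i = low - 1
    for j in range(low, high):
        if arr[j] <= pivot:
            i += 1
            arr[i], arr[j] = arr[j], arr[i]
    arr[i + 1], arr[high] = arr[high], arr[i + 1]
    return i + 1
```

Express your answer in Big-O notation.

This is Lomuto partition (single pass over [low, high), where n = high - low). Time complexity: O(n).

Answer: O(n)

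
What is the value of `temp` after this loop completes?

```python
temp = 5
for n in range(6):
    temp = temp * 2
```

Multiply by 2, 6 times: 5 * 2^6 = 320
`temp` takes the values: 5 → 10 → 20 → 40 → 80 → 160 → 320

Answer: 320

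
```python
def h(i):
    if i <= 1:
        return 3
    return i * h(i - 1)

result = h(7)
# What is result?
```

h(7) = 7 * 6 * 5 * 4 * 3 * 2 * 3 = 15120

Answer: 15120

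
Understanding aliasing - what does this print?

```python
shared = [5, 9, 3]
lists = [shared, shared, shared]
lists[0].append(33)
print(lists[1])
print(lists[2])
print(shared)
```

Key concept: list of same reference.
Step by step:
`shared = [5, 9, 3]` → shared = [5, 9, 3]
`lists = [shared, shared, shared]` → lists = [[5, 9, 3], [5, 9, 3], [5, 9, 3]]
`lists[0].append(33)` → shared = [5, 9, 3, 33]; lists = [[5, 9, 3, 33], [5, 9, 3, 33], [5, 9, 3, 33]]
`print(lists[1])` → prints [5, 9, 3, 33]
`print(lists[2])` → prints [5, 9, 3, 33]
`print(shared)` → prints [5, 9, 3, 33]

Answer:
[5, 9, 3, 33]
[5, 9, 3, 33]
[5, 9, 3, 33]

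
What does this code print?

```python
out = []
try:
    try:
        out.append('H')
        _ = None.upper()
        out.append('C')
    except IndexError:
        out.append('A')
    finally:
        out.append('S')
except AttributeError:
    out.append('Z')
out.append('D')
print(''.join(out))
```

Execution trace: 'H' (inner try body) → 'S' (inner finally) → 'Z' (outer except AttributeError) → 'D' (after the try/except). Output: HSZD

Answer: HSZD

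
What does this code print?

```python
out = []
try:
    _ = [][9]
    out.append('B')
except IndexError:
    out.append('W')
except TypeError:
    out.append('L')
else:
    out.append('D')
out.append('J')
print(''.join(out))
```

Execution trace: 'W' (except IndexError) → 'J' (after the try/except). Output: WJ

Answer: WJ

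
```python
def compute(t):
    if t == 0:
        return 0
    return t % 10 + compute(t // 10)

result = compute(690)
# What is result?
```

Sum of digits of 690: 0 + 9 + 6 = 15

Answer: 15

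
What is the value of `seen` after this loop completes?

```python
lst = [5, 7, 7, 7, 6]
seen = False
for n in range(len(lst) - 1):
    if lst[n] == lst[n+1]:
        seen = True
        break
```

Check consecutive duplicates in [5, 7, 7, 7, 6]
`seen` takes the values: False → True

Answer: True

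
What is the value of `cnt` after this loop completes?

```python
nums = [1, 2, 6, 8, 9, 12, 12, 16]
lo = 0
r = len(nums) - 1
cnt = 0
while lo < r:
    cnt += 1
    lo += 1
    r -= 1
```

Iterations until pointers meet (list length 8)
`cnt` takes the values: 0 → 1 → 2 → 3 → 4

Answer: 4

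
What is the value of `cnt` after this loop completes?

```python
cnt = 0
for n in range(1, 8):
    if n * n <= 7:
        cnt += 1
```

Count numbers where n² ≤ 7
`cnt` takes the values: 0 → 1 → 2

Answer: 2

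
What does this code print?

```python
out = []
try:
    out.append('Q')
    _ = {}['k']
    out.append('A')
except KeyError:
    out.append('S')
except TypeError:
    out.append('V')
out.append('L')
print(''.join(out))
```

Execution trace: 'Q' (try body) → 'S' (except KeyError) → 'L' (after the try/except). Output: QSL

Answer: QSL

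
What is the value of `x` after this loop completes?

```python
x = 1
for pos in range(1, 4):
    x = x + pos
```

Start at 1, add 1 through 3
`x` takes the values: 1 → 2 → 4 → 7

Answer: 7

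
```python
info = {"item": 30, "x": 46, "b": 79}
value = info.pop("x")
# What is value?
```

Trace:
`info = {"item": 30, "x": 46, "b": 79}` → info = {'item': 30, 'x': 46, 'b': 79}
`value = info.pop("x")` → info = {'item': 30, 'b': 79}; value = 46
So value = 46

Answer: 46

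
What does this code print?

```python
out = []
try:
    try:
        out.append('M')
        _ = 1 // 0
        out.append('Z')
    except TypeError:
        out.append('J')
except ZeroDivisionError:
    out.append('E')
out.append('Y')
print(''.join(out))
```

Execution trace: 'M' (try body) → 'E' (outer except ZeroDivisionError) → 'Y' (after the try/except). Output: MEY

Answer: MEY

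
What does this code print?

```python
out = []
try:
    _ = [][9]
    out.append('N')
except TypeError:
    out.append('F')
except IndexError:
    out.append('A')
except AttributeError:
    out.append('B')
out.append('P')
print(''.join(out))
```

Execution trace: 'A' (except IndexError) → 'P' (after the try/except). Output: AP

Answer: AP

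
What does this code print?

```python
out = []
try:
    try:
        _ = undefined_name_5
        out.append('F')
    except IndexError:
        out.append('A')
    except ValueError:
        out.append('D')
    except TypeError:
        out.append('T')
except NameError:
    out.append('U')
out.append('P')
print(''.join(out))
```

Execution trace: 'U' (outer except NameError) → 'P' (after the try/except). Output: UP

Answer: UP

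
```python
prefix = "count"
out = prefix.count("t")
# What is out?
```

Trace:
`prefix = "count"` → prefix = 'count'
`out = prefix.count("t")` → out = 1
So out = 1

Answer: 1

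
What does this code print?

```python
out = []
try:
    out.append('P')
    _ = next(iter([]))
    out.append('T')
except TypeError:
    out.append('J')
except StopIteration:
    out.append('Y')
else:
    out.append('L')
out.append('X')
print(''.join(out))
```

Execution trace: 'P' (try body) → 'Y' (except StopIteration) → 'X' (after the try/except). Output: PYX

Answer: PYX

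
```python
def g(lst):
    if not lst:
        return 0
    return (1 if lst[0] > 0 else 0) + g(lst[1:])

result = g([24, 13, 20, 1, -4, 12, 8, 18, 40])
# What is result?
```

Count of positive elements in [24, 13, 20, 1, -4, 12, 8, 18, 40] = 8

Answer: 8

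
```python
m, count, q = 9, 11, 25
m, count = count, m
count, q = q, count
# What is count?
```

Trace:
`m, count, q = 9, 11, 25` → m = 9; count = 11; q = 25
`m, count = count, m` → m = 11; count = 9
`count, q = q, count` → count = 25; q = 9
So count = 25

Answer: 25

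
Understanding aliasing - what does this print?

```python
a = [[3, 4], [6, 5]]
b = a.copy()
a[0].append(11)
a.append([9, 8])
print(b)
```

Key concept: shallow copy with nested lists.
Step by step:
`a = [[3, 4], [6, 5]]` → a = [[3, 4], [6, 5]]
`b = a.copy()` → b = [[3, 4], [6, 5]]
`a[0].append(11)` → a = [[3, 4, 11], [6, 5]]; b = [[3, 4, 11], [6, 5]]
`a.append([9, 8])` → a = [[3, 4, 11], [6, 5], [9, 8]]
`print(b)` → prints [[3, 4, 11], [6, 5]]

Answer: [[3, 4, 11], [6, 5]]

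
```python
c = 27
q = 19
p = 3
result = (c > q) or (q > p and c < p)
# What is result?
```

Trace:
`c = 27` → c = 27
`q = 19` → q = 19
`p = 3` → p = 3
`result = (c > q) or (q > p and c < p)` → result = True
So result = True

Answer: True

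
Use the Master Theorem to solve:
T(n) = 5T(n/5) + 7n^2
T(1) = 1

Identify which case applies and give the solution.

a=5, b=5, f(n)=7n^2. log_5(5) = 1. Since c=2 > 1 and the regularity condition holds (5(n/5)^2 = (5/5^2)n^2 with 5/5^2 < 1), Case 3 applies: T(n) = Θ(f(n)) = O(n^2).

Answer: O(n^2) - Case 3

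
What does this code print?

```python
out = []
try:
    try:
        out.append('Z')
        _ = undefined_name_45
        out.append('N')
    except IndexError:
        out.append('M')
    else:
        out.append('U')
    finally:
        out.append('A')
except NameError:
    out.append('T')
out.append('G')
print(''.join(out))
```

Execution trace: 'Z' (try body) → 'A' (finally) → 'T' (outer except NameError) → 'G' (after the try/except). Output: ZATG

Answer: ZATG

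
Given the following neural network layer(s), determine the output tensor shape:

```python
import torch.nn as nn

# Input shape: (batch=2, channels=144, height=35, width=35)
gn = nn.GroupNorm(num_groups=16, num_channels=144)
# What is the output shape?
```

Input: (2, 144, 35, 35) -> Output: (2, 144, 35, 35)

Answer: (2, 144, 35, 35)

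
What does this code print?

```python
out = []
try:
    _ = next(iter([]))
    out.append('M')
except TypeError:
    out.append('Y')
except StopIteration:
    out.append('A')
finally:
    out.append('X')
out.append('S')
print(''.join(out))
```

Execution trace: 'A' (except StopIteration) → 'X' (finally) → 'S' (after the try/except). Output: AXS

Answer: AXS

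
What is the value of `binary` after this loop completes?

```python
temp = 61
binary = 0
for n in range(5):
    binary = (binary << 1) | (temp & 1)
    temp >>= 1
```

Reverse lowest 5 bits of 61
`binary` takes the values: 0 → 1 → 2 → 5 → 11 → 23

Answer: 23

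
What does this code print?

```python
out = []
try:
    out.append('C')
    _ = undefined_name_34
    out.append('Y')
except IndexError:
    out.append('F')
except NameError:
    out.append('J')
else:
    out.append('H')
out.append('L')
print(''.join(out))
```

Execution trace: 'C' (try body) → 'J' (except NameError) → 'L' (after the try/except). Output: CJL

Answer: CJL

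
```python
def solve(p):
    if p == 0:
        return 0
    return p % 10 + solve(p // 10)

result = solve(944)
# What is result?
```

Sum of digits of 944: 4 + 4 + 9 = 17

Answer: 17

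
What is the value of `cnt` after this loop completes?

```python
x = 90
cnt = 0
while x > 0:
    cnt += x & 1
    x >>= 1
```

Count set bits in 90 (binary: 0b1011010)
`cnt` takes the values: 0 → 1 → 2 → 3 → 4

Answer: 4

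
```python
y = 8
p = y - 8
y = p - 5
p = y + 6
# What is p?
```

Trace:
`y = 8` → y = 8
`p = y - 8` → p = 0
`y = p - 5` → y = -5
`p = y + 6` → p = 1
So p = 1

Answer: 1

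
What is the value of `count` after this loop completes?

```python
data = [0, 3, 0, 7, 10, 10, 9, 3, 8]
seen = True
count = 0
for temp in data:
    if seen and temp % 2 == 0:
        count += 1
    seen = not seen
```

Count even values at even positions
`count` takes the values: 0 → 1 → 2 → 3 → 4

Answer: 4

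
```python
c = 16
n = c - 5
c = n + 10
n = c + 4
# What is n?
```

Trace:
`c = 16` → c = 16
`n = c - 5` → n = 11
`c = n + 10` → c = 21
`n = c + 4` → n = 25
So n = 25

Answer: 25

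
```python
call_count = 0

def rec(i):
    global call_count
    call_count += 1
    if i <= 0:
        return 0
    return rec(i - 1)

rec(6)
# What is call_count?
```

Linear recursion stepping by 1: 7 calls from i=6 down to ≤0.

Answer: 7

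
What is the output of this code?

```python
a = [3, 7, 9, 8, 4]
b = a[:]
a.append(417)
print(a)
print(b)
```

Key concept: slice [:] creates copy.
Step by step:
`a = [3, 7, 9, 8, 4]` → a = [3, 7, 9, 8, 4]
`b = a[:]` → b = [3, 7, 9, 8, 4]
`a.append(417)` → a = [3, 7, 9, 8, 4, 417]
`print(a)` → prints [3, 7, 9, 8, 4, 417]
`print(b)` → prints [3, 7, 9, 8, 4]

Answer:
[3, 7, 9, 8, 4, 417]
[3, 7, 9, 8, 4]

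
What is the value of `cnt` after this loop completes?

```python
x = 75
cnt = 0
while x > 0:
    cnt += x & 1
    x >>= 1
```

Count set bits in 75 (binary: 0b1001011)
`cnt` takes the values: 0 → 1 → 2 → 3 → 4

Answer: 4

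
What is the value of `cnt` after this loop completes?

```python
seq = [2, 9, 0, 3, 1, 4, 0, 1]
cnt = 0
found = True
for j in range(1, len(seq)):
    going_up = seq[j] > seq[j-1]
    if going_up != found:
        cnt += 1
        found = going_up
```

Count direction changes in [2, 9, 0, 3, 1, 4, 0, 1]
`cnt` takes the values: 0 → 1 → 2 → 3 → 4 → 5 → 6

Answer: 6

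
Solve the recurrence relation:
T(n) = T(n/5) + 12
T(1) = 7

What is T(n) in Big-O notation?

Each step divides n by 5 and adds 12. After log_5(n) steps we reach T(1)=7. So T(n) = 12·log_5(n) + 7 = O(log n).

Answer: O(log n)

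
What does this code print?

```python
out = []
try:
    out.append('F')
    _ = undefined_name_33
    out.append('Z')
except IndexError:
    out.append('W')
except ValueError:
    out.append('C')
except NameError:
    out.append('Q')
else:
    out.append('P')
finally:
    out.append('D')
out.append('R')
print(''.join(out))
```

Execution trace: 'F' (try body) → 'Q' (except NameError) → 'D' (finally) → 'R' (after the try/except). Output: FQDR

Answer: FQDR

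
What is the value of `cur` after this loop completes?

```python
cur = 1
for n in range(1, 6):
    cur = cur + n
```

Start at 1, add 1 through 5
`cur` takes the values: 1 → 2 → 4 → 7 → 11 → 16

Answer: 16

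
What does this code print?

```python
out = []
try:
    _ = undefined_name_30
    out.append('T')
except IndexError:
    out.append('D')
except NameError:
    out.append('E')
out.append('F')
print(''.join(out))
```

Execution trace: 'E' (except NameError) → 'F' (after the try/except). Output: EF

Answer: EF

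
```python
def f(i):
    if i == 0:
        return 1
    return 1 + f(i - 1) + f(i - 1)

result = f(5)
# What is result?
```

f(i) = 1 + 2·f(i-1), f(0)=1. Closed form: (1+1)·2^5 - 1 = 63.

Answer: 63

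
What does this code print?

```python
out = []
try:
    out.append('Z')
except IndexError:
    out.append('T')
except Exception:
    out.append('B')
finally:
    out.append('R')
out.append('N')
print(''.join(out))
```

Execution trace: 'Z' (try body, no exception) → 'R' (finally) → 'N' (after the try/except). Output: ZRN

Answer: ZRN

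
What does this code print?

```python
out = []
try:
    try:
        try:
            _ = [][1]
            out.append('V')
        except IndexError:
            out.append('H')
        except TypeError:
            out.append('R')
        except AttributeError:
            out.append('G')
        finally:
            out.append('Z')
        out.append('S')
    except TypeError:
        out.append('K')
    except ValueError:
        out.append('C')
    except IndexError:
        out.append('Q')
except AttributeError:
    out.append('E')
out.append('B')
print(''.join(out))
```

Execution trace: 'H' (inner except IndexError) → 'Z' (inner finally) → 'S' (try body, no exception) → 'B' (after the try/except). Output: HZSB

Answer: HZSB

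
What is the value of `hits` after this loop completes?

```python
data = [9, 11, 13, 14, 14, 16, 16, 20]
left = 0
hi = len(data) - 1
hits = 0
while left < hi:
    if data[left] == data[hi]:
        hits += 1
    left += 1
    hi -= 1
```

Count matching pairs from ends
`hits` takes the values: 0 → 1

Answer: 1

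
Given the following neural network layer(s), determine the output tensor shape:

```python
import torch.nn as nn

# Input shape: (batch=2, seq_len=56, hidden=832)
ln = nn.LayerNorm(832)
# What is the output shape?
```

Input: (2, 56, 832) -> Output: (2, 56, 832)

Answer: (2, 56, 832)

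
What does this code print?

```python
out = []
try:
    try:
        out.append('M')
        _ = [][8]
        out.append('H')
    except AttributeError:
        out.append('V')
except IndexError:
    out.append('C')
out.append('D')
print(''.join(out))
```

Execution trace: 'M' (try body) → 'C' (outer except IndexError) → 'D' (after the try/except). Output: MCD

Answer: MCD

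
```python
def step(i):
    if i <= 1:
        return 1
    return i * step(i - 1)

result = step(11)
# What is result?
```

step(11) = 11 * 10 * 9 * 8 * 7 * 6 * 5 * 4 * 3 * 2 * 1 = 39916800

Answer: 39916800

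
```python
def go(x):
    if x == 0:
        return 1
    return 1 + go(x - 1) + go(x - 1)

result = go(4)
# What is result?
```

go(x) = 1 + 2·go(x-1), go(0)=1. Closed form: (1+1)·2^4 - 1 = 31.

Answer: 31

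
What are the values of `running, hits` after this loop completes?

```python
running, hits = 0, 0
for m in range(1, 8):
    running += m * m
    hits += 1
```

Sum of squares and count
`running, hits` takes the values: (0, 0) → (1, 0) → (1, 1) → (5, 1) → (5, 2) → (14, 2) → (14, 3) → (30, 3) → (30, 4) → (55, 4) → (55, 5) → (91, 5) → (91, 6) → (140, 6) → (140, 7)

Answer: 140, 7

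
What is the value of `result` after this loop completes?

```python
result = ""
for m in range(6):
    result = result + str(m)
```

Concatenate digits 0 to 5
`result` takes the values: "" → "0" → "01" → "012" → "0123" → "01234" → "012345"

Answer: "012345"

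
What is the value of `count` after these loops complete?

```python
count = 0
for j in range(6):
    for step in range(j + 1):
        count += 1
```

Triangle: 1 + 2 + ... + 6
`count` takes the values: 0 → 1 → 2 → 3 → 4 → 5 → 6 → 7 → 8 → 9 → 10 → 11 → 12 → 13 → 14 → 15 → 16 → 17 → 18 → 19 → 20 → 21

Answer: 21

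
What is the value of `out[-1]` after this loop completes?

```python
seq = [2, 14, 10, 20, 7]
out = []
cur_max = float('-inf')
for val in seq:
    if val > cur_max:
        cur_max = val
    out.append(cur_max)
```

Running max ends at 20
`out` takes the values: [] → [2] → [2, 14] → [2, 14, 14] → [2, 14, 14, 20] → [2, 14, 14, 20, 20]
So `out[-1]` = 20

Answer: 20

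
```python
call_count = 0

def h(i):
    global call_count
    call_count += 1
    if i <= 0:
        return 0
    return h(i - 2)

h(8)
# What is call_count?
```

Linear recursion stepping by 2: 5 calls from i=8 down to ≤0.

Answer: 5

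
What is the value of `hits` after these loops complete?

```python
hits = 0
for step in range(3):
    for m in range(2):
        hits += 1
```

3 * 2 = 6
`hits` takes the values: 0 → 1 → 2 → 3 → 4 → 5 → 6

Answer: 6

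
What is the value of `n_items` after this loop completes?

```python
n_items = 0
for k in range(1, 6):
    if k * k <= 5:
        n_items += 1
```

Count numbers where k² ≤ 5
`n_items` takes the values: 0 → 1 → 2

Answer: 2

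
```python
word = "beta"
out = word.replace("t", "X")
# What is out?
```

Trace:
`word = "beta"` → word = 'beta'
`out = word.replace("t", "X")` → out = 'beXa'
So out = 'beXa'

Answer: 'beXa'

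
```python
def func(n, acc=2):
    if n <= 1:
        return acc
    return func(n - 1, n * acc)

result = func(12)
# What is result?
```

Accumulator trace (n, acc): (12, 2) -> (11, 24) -> (10, 264) -> (9, 2640) -> (8, 23760) -> (7, 190080) -> (6, 1330560) -> (5, 7983360) -> (4, 39916800) -> (3, 159667200) -> (2, 479001600) -> (1, 958003200) -> return 958003200

Answer: 958003200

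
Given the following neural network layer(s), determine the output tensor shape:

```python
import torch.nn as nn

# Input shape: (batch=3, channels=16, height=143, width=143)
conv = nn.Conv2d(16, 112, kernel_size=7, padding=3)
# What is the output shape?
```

Input: (3, 16, 143, 143) -> Output: (3, 112, 143, 143)

Answer: (3, 112, 143, 143)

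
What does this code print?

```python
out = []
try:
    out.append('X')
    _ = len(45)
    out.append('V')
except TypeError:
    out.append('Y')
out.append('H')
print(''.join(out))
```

Execution trace: 'X' (try body) → 'Y' (except TypeError) → 'H' (after the try/except). Output: XYH

Answer: XYH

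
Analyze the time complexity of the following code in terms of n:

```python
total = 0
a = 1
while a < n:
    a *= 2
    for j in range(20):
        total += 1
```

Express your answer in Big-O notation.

Each loop level contributes: log n × 1. Multiplying the contributions gives O(log n).

Answer: O(log n)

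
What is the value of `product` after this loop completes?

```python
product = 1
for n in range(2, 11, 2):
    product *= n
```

Product of even numbers 2 to 10
`product` takes the values: 1 → 2 → 8 → 48 → 384 → 3840

Answer: 3840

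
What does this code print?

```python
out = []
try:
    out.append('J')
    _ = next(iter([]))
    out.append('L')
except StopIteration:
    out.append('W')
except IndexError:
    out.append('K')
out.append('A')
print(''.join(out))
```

Execution trace: 'J' (try body) → 'W' (except StopIteration) → 'A' (after the try/except). Output: JWA

Answer: JWA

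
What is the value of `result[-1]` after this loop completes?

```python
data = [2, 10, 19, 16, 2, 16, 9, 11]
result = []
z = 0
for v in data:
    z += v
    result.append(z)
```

Cumulative sum ends at 85
`result` takes the values: [] → [2] → [2, 12] → [2, 12, 31] → [2, 12, 31, 47] → [2, 12, 31, 47, 49] → [2, 12, 31, 47, 49, 65] → [2, 12, 31, 47, 49, 65, 74] → [2, 12, 31, 47, 49, 65, 74, 85]
So `result[-1]` = 85

Answer: 85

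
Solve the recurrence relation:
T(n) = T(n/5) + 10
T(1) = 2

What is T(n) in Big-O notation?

Each step divides n by 5 and adds 10. After log_5(n) steps we reach T(1)=2. So T(n) = 10·log_5(n) + 2 = O(log n).

Answer: O(log n)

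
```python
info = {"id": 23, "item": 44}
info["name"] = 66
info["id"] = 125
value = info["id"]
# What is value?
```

Trace:
`info = {"id": 23, "item": 44}` → info = {'id': 23, 'item': 44}
`info["name"] = 66` → info = {'id': 23, 'item': 44, 'name': 66}
`info["id"] = 125` → info = {'id': 125, 'item': 44, 'name': 66}
`value = info["id"]` → value = 125
So value = 125

Answer: 125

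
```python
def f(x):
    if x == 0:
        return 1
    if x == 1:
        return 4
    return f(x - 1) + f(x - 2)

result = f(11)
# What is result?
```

Build up from base cases: f(0)=1, f(1)=4, f(2)=5, f(3)=9, f(4)=14, f(5)=23, f(6)=37, ..., f(11)=411

Answer: 411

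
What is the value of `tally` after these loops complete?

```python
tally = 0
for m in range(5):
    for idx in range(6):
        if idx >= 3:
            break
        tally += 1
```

Inner breaks at 3, outer runs 5 times
`tally` takes the values: 0 → 1 → 2 → 3 → 4 → 5 → 6 → 7 → 8 → 9 → 10 → 11 → 12 → 13 → 14 → 15

Answer: 15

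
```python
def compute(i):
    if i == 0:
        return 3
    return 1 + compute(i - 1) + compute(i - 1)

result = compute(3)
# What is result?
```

compute(i) = 1 + 2·compute(i-1), compute(0)=3. Closed form: (3+1)·2^3 - 1 = 31.

Answer: 31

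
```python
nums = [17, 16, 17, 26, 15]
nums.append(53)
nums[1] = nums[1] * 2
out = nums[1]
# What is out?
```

Trace:
`nums = [17, 16, 17, 26, 15]` → nums = [17, 16, 17, 26, 15]
`nums.append(53)` → nums = [17, 16, 17, 26, 15, 53]
`nums[1] = nums[1] * 2` → nums = [17, 32, 17, 26, 15, 53]
`out = nums[1]` → out = 32
So out = 32

Answer: 32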